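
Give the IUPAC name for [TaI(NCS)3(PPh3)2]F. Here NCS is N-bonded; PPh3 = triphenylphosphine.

iodotriisothiocyanatobis(triphenylphosphine)tantalum(V) fluoride

The 1 fluoride counter-ion carries a total charge of -1, so each complex ion is 1+.
Ligand charges: 1×iodo (-1 each), 3×isothiocyanato (-1 each), 2×triphenylphosphine (neutral); total -4. So Ta + (-4) = 1+, giving Ta = +5.
Ligands are named alphabetically: iodo before isothiocyanato before triphenylphosphine.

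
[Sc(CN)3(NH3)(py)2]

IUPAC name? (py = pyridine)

There is no counter-ion, so the complex is neutral overall.
Ligand charges: 1×ammine (neutral), 2×pyridine (neutral), 3×cyano (-1 each); total -3. So Sc + (-3) = 0, giving Sc = +3.
Ligands are named alphabetically: ammine before cyano before pyridine.

amminetricyanobis(pyridine)scandium(III)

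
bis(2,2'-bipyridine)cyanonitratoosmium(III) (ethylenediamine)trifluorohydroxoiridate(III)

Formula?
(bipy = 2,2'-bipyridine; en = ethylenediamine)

[Os(bipy)2(CN)(NO3)][Ir(en)F3(OH)]

Cation [Os…]: ligand charges -2, Os(III) ⇒ ion charge 1+.
Anion [Ir…]: ligand charges -4, Ir(III) ⇒ ion charge 1−.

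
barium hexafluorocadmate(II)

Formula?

Ligands: 6 fluoro (F, -1). Ligand charge sum = -6.
Charge balance with barium (+2) requires 1 complex ion per 2 barium.

Ba2[CdF6]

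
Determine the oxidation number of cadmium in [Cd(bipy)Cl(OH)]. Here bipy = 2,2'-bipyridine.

No counter-ion: the bracketed complex is neutral.
Ligand charges: 1×Cl = -1; 1×bipy neutral; 1×OH = -1; sum -2.
Cd + (-2) = 0 ⇒ Cd is +2.

+2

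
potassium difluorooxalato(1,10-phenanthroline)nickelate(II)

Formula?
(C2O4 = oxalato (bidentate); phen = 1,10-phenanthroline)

Ligands: 1 oxalato (C2O4, -2), 1 1,10-phenanthroline (phen, neutral), 2 fluoro (F, -1). Ligand charge sum = -4.
Charge balance with potassium (+1) requires 1 complex ion per 2 potassium.

K2[Ni(C2O4)F2(phen)]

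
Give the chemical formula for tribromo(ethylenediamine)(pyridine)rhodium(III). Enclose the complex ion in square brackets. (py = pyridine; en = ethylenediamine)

Ligands: 3 bromo (Br, -1), 1 pyridine (py, neutral), 1 ethylenediamine (en, neutral). Ligand charge sum = -3.
With Rh in oxidation state +3, the complex ion is [Rh...].

[RhBr3(en)(py)]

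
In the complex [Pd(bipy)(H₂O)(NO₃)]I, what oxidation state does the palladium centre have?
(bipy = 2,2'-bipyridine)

1 iodide outside the brackets (-1 each) → the complex ion is 1+.
Ligand charges: 1×NO3 = -1; 1×H2O neutral; 1×bipy neutral; sum -1.
Pd + (-1) = 1+ ⇒ Pd is +2.

+2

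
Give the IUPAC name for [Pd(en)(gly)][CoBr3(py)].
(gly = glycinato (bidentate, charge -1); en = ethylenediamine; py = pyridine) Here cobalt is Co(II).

Both ions are complex: the cation is named first with the plain metal name, the anion second with the -ate form; each ion's ligands are alphabetised independently.
Co is given as +2; the anion's ligand charges sum to -3, so the complex anion is 1−.
A 1:1 salt means the cation carries the equal and opposite charge, 1+.
Cation: ligand charges sum to -1; for the ion to be 1+, Pd = +2.

(ethylenediamine)(glycinato)palladium(II) tribromo(pyridine)cobaltate(II)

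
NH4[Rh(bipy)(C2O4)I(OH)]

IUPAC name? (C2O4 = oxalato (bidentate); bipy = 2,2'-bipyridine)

ammonium (2,2'-bipyridine)hydroxoiodooxalatorhodate(III)

The 1 ammonium counter-ion carries a total charge of +1, so each complex ion is 1−.
Ligand charges: 1×iodo (-1 each), 1×hydroxo (-1 each), 1×oxalato (-2 each), 1×2,2'-bipyridine (neutral); total -4. So Rh + (-4) = 1−, giving Rh = +3.
Ligands are named alphabetically: bipyridine before hydroxo before iodo before oxalato.
The complex ion is anionic, so rhodium takes the -ate form rhodate(III).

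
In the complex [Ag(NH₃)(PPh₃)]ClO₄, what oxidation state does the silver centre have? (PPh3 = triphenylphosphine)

1 perchlorate outside the brackets (-1 each) → the complex ion is 1+.
Ligand charges: 1×PPh3 neutral; 1×NH3 neutral; sum 0.
Ag + (0) = 1+ ⇒ Ag is +1.

+1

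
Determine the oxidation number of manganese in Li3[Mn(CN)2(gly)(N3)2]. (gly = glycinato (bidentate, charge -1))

+2

3 lithium outside the brackets (+1 each) → the complex ion is 3−.
Ligand charges: 1×gly = -1; 2×N3 = -2; 2×CN = -2; sum -5.
Mn + (-5) = 3− ⇒ Mn is +2.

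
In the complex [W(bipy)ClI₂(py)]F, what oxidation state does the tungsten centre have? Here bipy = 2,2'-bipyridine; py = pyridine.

1 fluoride outside the brackets (-1 each) → the complex ion is 1+.
Ligand charges: 2×I = -2; 1×Cl = -1; 1×bipy neutral; 1×py neutral; sum -3.
W + (-3) = 1+ ⇒ W is +4.

+4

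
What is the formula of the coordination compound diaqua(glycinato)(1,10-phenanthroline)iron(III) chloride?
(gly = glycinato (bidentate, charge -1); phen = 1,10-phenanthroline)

[Fe(gly)(H2O)2(phen)]Cl2

Ligands: 2 aqua (H2O, neutral), 1 glycinato (gly, -1), 1 1,10-phenanthroline (phen, neutral). Ligand charge sum = -1.
With Fe in oxidation state +3, the complex ion is [Fe...]^2+.
Charge balance with chloride (-1) requires 1 complex ion per 2 chloride.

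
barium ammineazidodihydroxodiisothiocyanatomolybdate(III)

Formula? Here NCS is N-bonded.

Ligands: 1 azido (N3, -1), 1 ammine (NH3, neutral), 2 isothiocyanato (NCS, -1), 2 hydroxo (OH, -1). Ligand charge sum = -5.
With Mo in oxidation state +3, the complex ion is [Mo...]^2−.
Charge balance with barium (+2) requires 1 complex ion per 1 barium.

Ba[Mo(N3)(NCS)2(NH3)(OH)2]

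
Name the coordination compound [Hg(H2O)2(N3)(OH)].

There is no counter-ion, so the complex is neutral overall.
Ligand charges: 1×azido (-1 each), 1×hydroxo (-1 each), 2×aqua (neutral); total -2. So Hg + (-2) = 0, giving Hg = +2.
Ligands are named alphabetically: aqua before azido before hydroxo.

diaquaazidohydroxomercury(II)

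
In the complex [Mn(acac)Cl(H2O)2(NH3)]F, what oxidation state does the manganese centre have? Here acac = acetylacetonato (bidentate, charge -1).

1 fluoride outside the brackets (-1 each) → the complex ion is 1+.
Ligand charges: 1×NH3 neutral; 1×Cl = -1; 1×acac = -1; 2×H2O neutral; sum -2.
Mn + (-2) = 1+ ⇒ Mn is +3.

+3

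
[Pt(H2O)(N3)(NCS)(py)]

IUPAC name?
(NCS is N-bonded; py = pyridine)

There is no counter-ion, so the complex is neutral overall.
Ligand charges: 1×azido (-1 each), 1×isothiocyanato (-1 each), 1×pyridine (neutral), 1×aqua (neutral); total -2. So Pt + (-2) = 0, giving Pt = +2.
Ligands are named alphabetically: aqua before azido before isothiocyanato before pyridine.

aquaazidoisothiocyanato(pyridine)platinum(II)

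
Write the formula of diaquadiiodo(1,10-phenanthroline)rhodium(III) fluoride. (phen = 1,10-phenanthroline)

[Rh(H2O)2I2(phen)]F

Ligands: 2 iodo (I, -1), 2 aqua (H2O, neutral), 1 1,10-phenanthroline (phen, neutral). Ligand charge sum = -2.
Charge balance with fluoride (-1) requires 1 complex ion per 1 fluoride.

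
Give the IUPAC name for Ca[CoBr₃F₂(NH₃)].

The 1 calcium counter-ion carries a total charge of +2, so each complex ion is 2−.
Ligand charges: 1×ammine (neutral), 2×fluoro (-1 each), 3×bromo (-1 each); total -5. So Co + (-5) = 2−, giving Co = +3.
Ligands are named alphabetically: ammine before bromo before fluoro.
The complex ion is anionic, so cobalt takes the -ate form cobaltate(III).

calcium amminetribromodifluorocobaltate(III)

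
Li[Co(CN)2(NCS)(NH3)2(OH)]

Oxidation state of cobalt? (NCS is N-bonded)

1 lithium outside the brackets (+1 each) → the complex ion is 1−.
Ligand charges: 1×NCS = -1; 2×CN = -2; 1×OH = -1; 2×NH3 neutral; sum -4.
Co + (-4) = 1− ⇒ Co is +3.

+3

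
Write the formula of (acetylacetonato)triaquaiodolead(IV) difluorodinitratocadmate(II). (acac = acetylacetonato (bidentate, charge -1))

[Pb(acac)(H2O)3I][CdF2(NO3)2]

Cation [Pb…]: ligand charges -2, Pb(IV) ⇒ ion charge 2+.
Anion [Cd…]: ligand charges -4, Cd(II) ⇒ ion charge 2−.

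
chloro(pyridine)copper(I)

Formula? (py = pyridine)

[CuCl(py)]

Ligands: 1 pyridine (py, neutral), 1 chloro (Cl, -1). Ligand charge sum = -1.
With Cu in oxidation state +1, the complex ion is [Cu...].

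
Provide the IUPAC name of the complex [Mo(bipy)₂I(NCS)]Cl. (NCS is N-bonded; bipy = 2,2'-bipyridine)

The 1 chloride counter-ion carries a total charge of -1, so each complex ion is 1+.
Ligand charges: 1×isothiocyanato (-1 each), 2×2,2'-bipyridine (neutral), 1×iodo (-1 each); total -2. So Mo + (-2) = 1+, giving Mo = +3.
Ligands are named alphabetically: bipyridine before iodo before isothiocyanato.

bis(2,2'-bipyridine)iodoisothiocyanatomolybdenum(III) chloride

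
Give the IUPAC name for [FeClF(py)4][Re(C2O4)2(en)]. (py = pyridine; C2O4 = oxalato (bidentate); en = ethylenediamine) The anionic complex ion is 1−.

chlorofluorotetrakis(pyridine)iron(III) (ethylenediamine)dioxalatorhenate(III)

Both ions are complex: the cation is named first with the plain metal name, the anion second with the -ate form; each ion's ligands are alphabetised independently.
The complex anion is given as 1−; its ligand charges sum to -4, so Re = +3.
A 1:1 salt means the cation carries the equal and opposite charge, 1+.
Cation: ligand charges sum to -2; for the ion to be 1+, Fe = +3.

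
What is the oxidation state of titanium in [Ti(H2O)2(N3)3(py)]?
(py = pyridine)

+3

No counter-ion: the bracketed complex is neutral.
Ligand charges: 3×N3 = -3; 1×py neutral; 2×H2O neutral; sum -3.
Ti + (-3) = 0 ⇒ Ti is +3.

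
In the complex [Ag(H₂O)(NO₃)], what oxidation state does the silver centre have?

No counter-ion: the bracketed complex is neutral.
Ligand charges: 1×H2O neutral; 1×NO3 = -1; sum -1.
Ag + (-1) = 0 ⇒ Ag is +1.

+1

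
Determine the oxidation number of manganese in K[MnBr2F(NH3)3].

+2

1 potassium outside the brackets (+1 each) → the complex ion is 1−.
Ligand charges: 1×F = -1; 3×NH3 neutral; 2×Br = -2; sum -3.
Mn + (-3) = 1− ⇒ Mn is +2.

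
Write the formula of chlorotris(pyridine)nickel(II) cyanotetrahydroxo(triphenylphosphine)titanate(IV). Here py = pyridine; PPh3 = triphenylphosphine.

Cation [Ni…]: ligand charges -1, Ni(II) ⇒ ion charge 1+.
Anion [Ti…]: ligand charges -5, Ti(IV) ⇒ ion charge 1−.
One 1+ cation balances one 1− anion.

[NiCl(py)3][Ti(CN)(OH)4(PPh3)]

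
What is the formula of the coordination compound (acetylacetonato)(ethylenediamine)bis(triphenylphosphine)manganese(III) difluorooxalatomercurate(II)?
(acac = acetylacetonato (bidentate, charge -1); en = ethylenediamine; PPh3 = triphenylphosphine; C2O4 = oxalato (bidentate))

Cation [Mn…]: ligand charges -1, Mn(III) ⇒ ion charge 2+.
Anion [Hg…]: ligand charges -4, Hg(II) ⇒ ion charge 2−.
One 2+ cation balances one 2− anion.

[Mn(acac)(en)(PPh3)2][Hg(C2O4)F2]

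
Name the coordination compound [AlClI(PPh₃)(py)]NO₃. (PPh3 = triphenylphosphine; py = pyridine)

The 1 nitrate counter-ion carries a total charge of -1, so each complex ion is 1+.
Ligand charges: 1×iodo (-1 each), 1×triphenylphosphine (neutral), 1×chloro (-1 each), 1×pyridine (neutral); total -2. So Al + (-2) = 1+, giving Al = +3.
Ligands are named alphabetically: chloro before iodo before pyridine before triphenylphosphine.

chloroiodo(pyridine)(triphenylphosphine)aluminium(III) nitrate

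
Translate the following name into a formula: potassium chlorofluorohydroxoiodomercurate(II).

Ligands: 1 hydroxo (OH, -1), 1 iodo (I, -1), 1 fluoro (F, -1), 1 chloro (Cl, -1). Ligand charge sum = -4.
With Hg in oxidation state +2, the complex ion is [Hg...]^2−.
Charge balance with potassium (+1) requires 1 complex ion per 2 potassium.

K2[HgClFI(OH)]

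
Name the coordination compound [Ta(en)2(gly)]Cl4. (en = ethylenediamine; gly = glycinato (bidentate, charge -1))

bis(ethylenediamine)(glycinato)tantalum(V) chloride

The 4 chloride counter-ions carry a total charge of -4, so each complex ion is 4+.
Ligand charges: 2×ethylenediamine (neutral), 1×glycinato (-1 each); total -1. So Ta + (-1) = 4+, giving Ta = +5.
Ligands are named alphabetically: ethylenediamine before glycinato.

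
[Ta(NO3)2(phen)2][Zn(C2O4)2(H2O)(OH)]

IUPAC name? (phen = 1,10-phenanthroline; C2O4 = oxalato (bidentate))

dinitratobis(1,10-phenanthroline)tantalum(V) aquahydroxodioxalatozincate(II)

Both ions are complex: the cation is named first with the plain metal name, the anion second with the -ate form; each ion's ligands are alphabetised independently.
Zinc is always +2 in its complexes; the anion's ligand charges sum to -5, so the complex anion is 3−.
A 1:1 salt means the cation carries the equal and opposite charge, 3+.
Cation: ligand charges sum to -2; for the ion to be 3+, Ta = +5.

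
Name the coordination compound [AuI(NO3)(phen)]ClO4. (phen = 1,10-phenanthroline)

The 1 perchlorate counter-ion carries a total charge of -1, so each complex ion is 1+.
Ligand charges: 1×nitrato (-1 each), 1×1,10-phenanthroline (neutral), 1×iodo (-1 each); total -2. So Au + (-2) = 1+, giving Au = +3.
Ligands are named alphabetically: iodo before nitrato before phenanthroline.

iodonitrato(1,10-phenanthroline)gold(III) perchlorate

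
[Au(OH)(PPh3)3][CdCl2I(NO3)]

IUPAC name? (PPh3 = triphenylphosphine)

Cadmium is always +2 in its complexes; the anion's ligand charges sum to -4, so the complex anion is 2−.
A 1:1 salt means the cation carries the equal and opposite charge, 2+.
Cation: ligand charges sum to -1; for the ion to be 2+, Au = +3.

hydroxotris(triphenylphosphine)gold(III) dichloroiodonitratocadmate(II)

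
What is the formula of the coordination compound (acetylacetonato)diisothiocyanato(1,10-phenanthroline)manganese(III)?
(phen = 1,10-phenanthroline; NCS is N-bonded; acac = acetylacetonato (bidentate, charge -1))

Ligands: 1 1,10-phenanthroline (phen, neutral), 2 isothiocyanato (NCS, -1), 1 acetylacetonato (acac, -1). Ligand charge sum = -3.
With Mn in oxidation state +3, the complex ion is [Mn...].

[Mn(acac)(NCS)2(phen)]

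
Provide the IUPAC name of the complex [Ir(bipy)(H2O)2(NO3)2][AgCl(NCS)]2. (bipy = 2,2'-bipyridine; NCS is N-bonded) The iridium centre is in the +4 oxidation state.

Both ions are complex: the cation is named first with the plain metal name, the anion second with the -ate form; each ion's ligands are alphabetised independently.
Ir is given as +4; the cation's ligand charges sum to -2, so the complex cation is 2+.
With 2 anions per cation, each anion must be 2/2 = 1−.
Anion: ligand charges sum to -2; for the ion to be 1−, Ag = +1.

diaqua(2,2'-bipyridine)dinitratoiridium(IV) chloroisothiocyanatoargentate(I)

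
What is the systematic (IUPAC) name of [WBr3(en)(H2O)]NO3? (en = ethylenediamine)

The 1 nitrate counter-ion carries a total charge of -1, so each complex ion is 1+.
Ligand charges: 1×aqua (neutral), 1×ethylenediamine (neutral), 3×bromo (-1 each); total -3. So W + (-3) = 1+, giving W = +4.
Ligands are named alphabetically: aqua before bromo before ethylenediamine.

aquatribromo(ethylenediamine)tungsten(IV) nitrate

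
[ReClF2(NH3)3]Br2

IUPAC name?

The 2 bromide counter-ions carry a total charge of -2, so each complex ion is 2+.
Ligand charges: 2×fluoro (-1 each), 1×chloro (-1 each), 3×ammine (neutral); total -3. So Re + (-3) = 2+, giving Re = +5.
Ligands are named alphabetically: ammine before chloro before fluoro.

triamminechlorodifluororhenium(V) bromide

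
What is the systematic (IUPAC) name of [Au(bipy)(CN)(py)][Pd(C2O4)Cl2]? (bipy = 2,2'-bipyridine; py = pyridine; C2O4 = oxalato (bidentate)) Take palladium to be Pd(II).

(2,2'-bipyridine)cyano(pyridine)gold(III) dichlorooxalatopalladate(II)

Both ions are complex: the cation is named first with the plain metal name, the anion second with the -ate form; each ion's ligands are alphabetised independently.
Pd is given as +2; the anion's ligand charges sum to -4, so the complex anion is 2−.
A 1:1 salt means the cation carries the equal and opposite charge, 2+.
Cation: ligand charges sum to -1; for the ion to be 2+, Au = +3.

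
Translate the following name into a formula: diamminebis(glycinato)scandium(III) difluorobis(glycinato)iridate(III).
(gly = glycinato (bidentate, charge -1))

Cation [Sc…]: ligand charges -2, Sc(III) ⇒ ion charge 1+.
Anion [Ir…]: ligand charges -4, Ir(III) ⇒ ion charge 1−.
One 1+ cation balances one 1− anion.

[Sc(gly)2(NH3)2][IrF2(gly)2]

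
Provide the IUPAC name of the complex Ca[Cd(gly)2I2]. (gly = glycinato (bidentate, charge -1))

The 1 calcium counter-ion carries a total charge of +2, so each complex ion is 2−.
Ligand charges: 2×iodo (-1 each), 2×glycinato (-1 each); total -4. So Cd + (-4) = 2−, giving Cd = +2.
Ligands are named alphabetically: glycinato before iodo.
The complex ion is anionic, so cadmium takes the -ate form cadmate(II).

calcium bis(glycinato)diiodocadmate(II)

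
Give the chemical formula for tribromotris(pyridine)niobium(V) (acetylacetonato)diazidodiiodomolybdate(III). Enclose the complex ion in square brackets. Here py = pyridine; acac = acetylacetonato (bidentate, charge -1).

[NbBr3(py)3][Mo(acac)I2(N3)2]

Cation [Nb…]: ligand charges -3, Nb(V) ⇒ ion charge 2+.
Anion [Mo…]: ligand charges -5, Mo(III) ⇒ ion charge 2−.
One 2+ cation balances one 2− anion.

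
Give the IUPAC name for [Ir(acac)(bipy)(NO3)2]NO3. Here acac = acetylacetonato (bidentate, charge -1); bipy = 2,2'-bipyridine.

The 1 nitrate counter-ion carries a total charge of -1, so each complex ion is 1+.
Ligand charges: 2×nitrato (-1 each), 1×acetylacetonato (-1 each), 1×2,2'-bipyridine (neutral); total -3. So Ir + (-3) = 1+, giving Ir = +4.
Ligands are named alphabetically: acetylacetonato before bipyridine before nitrato.

(acetylacetonato)(2,2'-bipyridine)dinitratoiridium(IV) nitrate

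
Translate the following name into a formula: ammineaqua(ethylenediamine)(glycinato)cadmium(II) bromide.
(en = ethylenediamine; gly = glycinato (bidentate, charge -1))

Ligands: 1 aqua (H2O, neutral), 1 ethylenediamine (en, neutral), 1 ammine (NH3, neutral), 1 glycinato (gly, -1). Ligand charge sum = -1.
With Cd in oxidation state +2, the complex ion is [Cd...]^1+.
Charge balance with bromide (-1) requires 1 complex ion per 1 bromide.

[Cd(en)(gly)(H2O)(NH3)]Br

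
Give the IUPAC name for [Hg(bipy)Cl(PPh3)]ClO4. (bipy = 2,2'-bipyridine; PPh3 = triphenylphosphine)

(2,2'-bipyridine)chloro(triphenylphosphine)mercury(II) perchlorate

The 1 perchlorate counter-ion carries a total charge of -1, so each complex ion is 1+.
Ligand charges: 1×2,2'-bipyridine (neutral), 1×triphenylphosphine (neutral), 1×chloro (-1 each); total -1. So Hg + (-1) = 1+, giving Hg = +2.
Ligands are named alphabetically: bipyridine before chloro before triphenylphosphine.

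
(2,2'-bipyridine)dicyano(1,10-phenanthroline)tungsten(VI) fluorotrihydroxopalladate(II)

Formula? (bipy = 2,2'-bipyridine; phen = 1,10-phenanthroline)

[W(bipy)(CN)2(phen)][PdF(OH)3]2

Cation [W…]: ligand charges -2, W(VI) ⇒ ion charge 4+.
Anion [Pd…]: ligand charges -4, Pd(II) ⇒ ion charge 2−.
One 4+ cation requires 2 of the 2− anion.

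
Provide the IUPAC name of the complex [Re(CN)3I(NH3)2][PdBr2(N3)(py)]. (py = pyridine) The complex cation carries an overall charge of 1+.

diamminetricyanoiodorhenium(V) azidodibromo(pyridine)palladate(II)

Both ions are complex: the cation is named first with the plain metal name, the anion second with the -ate form; each ion's ligands are alphabetised independently.
The complex cation is given as 1+; its ligand charges sum to -4, so Re = +5.
A 1:1 salt means the anion carries the equal and opposite charge, 1−.
Anion: ligand charges sum to -3; for the ion to be 1−, Pd = +2.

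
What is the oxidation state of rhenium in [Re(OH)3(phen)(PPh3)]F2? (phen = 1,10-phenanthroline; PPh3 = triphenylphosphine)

2 fluoride outside the brackets (-1 each) → the complex ion is 2+.
Ligand charges: 3×OH = -3; 1×phen neutral; 1×PPh3 neutral; sum -3.
Re + (-3) = 2+ ⇒ Re is +5.

+5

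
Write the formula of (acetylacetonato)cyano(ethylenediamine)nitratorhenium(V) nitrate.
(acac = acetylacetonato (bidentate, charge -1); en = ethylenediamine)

Ligands: 1 nitrato (NO3, -1), 1 acetylacetonato (acac, -1), 1 ethylenediamine (en, neutral), 1 cyano (CN, -1). Ligand charge sum = -3.
Charge balance with nitrate (-1) requires 1 complex ion per 2 nitrate.

[Re(acac)(CN)(en)(NO3)](NO3)2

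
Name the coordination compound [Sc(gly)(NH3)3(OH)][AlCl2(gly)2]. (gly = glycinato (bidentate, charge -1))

triammine(glycinato)hydroxoscandium(III) dichlorobis(glycinato)aluminate(III)

Scandium is always +3 in its complexes; the cation's ligand charges sum to -2, so the complex cation is 1+.
A 1:1 salt means the anion carries the equal and opposite charge, 1−.
Anion: ligand charges sum to -4; for the ion to be 1−, Al = +3.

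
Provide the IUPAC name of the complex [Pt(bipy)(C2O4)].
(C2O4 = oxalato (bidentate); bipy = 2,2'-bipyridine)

There is no counter-ion, so the complex is neutral overall.
Ligand charges: 1×oxalato (-2 each), 1×2,2'-bipyridine (neutral); total -2. So Pt + (-2) = 0, giving Pt = +2.
Ligands are named alphabetically: bipyridine before oxalato.

(2,2'-bipyridine)oxalatoplatinum(II)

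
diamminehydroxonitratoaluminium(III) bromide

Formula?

[Al(NH3)2(NO3)(OH)]Br

Ligands: 1 hydroxo (OH, -1), 1 nitrato (NO3, -1), 2 ammine (NH3, neutral). Ligand charge sum = -2.
With Al in oxidation state +3, the complex ion is [Al...]^1+.
Charge balance with bromide (-1) requires 1 complex ion per 1 bromide.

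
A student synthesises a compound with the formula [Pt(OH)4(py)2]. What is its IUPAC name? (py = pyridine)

There is no counter-ion, so the complex is neutral overall.
Ligand charges: 4×hydroxo (-1 each), 2×pyridine (neutral); total -4. So Pt + (-4) = 0, giving Pt = +4.
Ligands are named alphabetically: hydroxo before pyridine.

tetrahydroxobis(pyridine)platinum(IV)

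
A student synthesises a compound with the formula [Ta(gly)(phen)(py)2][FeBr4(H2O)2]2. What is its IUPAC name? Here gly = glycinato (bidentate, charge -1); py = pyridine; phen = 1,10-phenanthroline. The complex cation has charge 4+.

(glycinato)(1,10-phenanthroline)bis(pyridine)tantalum(V) diaquatetrabromoferrate(II)

Both ions are complex: the cation is named first with the plain metal name, the anion second with the -ate form; each ion's ligands are alphabetised independently.
The complex cation is given as 4+; its ligand charges sum to -1, so Ta = +5.
With 2 anions per cation, each anion must be 4/2 = 2−.
Anion: ligand charges sum to -4; for the ion to be 2−, Fe = +2.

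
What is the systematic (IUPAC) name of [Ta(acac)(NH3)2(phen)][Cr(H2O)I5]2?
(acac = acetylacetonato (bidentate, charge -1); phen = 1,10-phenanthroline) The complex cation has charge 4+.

Both ions are complex: the cation is named first with the plain metal name, the anion second with the -ate form; each ion's ligands are alphabetised independently.
The complex cation is given as 4+; its ligand charges sum to -1, so Ta = +5.
With 2 anions per cation, each anion must be 4/2 = 2−.
Anion: ligand charges sum to -5; for the ion to be 2−, Cr = +3.

(acetylacetonato)diammine(1,10-phenanthroline)tantalum(V) aquapentaiodochromate(III)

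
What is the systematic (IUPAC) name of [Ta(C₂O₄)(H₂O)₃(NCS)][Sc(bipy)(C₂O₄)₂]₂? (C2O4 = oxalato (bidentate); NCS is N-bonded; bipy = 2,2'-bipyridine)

Both ions are complex: the cation is named first with the plain metal name, the anion second with the -ate form; each ion's ligands are alphabetised independently.
Scandium is always +3 in its complexes; the anion's ligand charges sum to -4, so the complex anion is 1−.
With 2 anions per cation, the cation must be 2×1 = 2+.
Cation: ligand charges sum to -3; for the ion to be 2+, Ta = +5.

triaquaisothiocyanatooxalatotantalum(V) (2,2'-bipyridine)dioxalatoscandate(III)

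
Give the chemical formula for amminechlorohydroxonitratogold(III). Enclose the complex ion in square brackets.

[AuCl(NH3)(NO3)(OH)]

Ligands: 1 chloro (Cl, -1), 1 hydroxo (OH, -1), 1 ammine (NH3, neutral), 1 nitrato (NO3, -1). Ligand charge sum = -3.
With Au in oxidation state +3, the complex ion is [Au...].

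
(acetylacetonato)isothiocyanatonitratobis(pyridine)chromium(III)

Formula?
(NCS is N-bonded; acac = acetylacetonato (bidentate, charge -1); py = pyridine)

Ligands: 1 nitrato (NO3, -1), 1 isothiocyanato (NCS, -1), 1 acetylacetonato (acac, -1), 2 pyridine (py, neutral). Ligand charge sum = -3.
With Cr in oxidation state +3, the complex ion is [Cr...].

[Cr(acac)(NCS)(NO3)(py)2]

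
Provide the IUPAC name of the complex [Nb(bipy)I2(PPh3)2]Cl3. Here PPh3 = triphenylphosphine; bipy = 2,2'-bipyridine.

(2,2'-bipyridine)diiodobis(triphenylphosphine)niobium(V) chloride

The 3 chloride counter-ions carry a total charge of -3, so each complex ion is 3+.
Ligand charges: 2×triphenylphosphine (neutral), 2×iodo (-1 each), 1×2,2'-bipyridine (neutral); total -2. So Nb + (-2) = 3+, giving Nb = +5.
Ligands are named alphabetically: bipyridine before iodo before triphenylphosphine.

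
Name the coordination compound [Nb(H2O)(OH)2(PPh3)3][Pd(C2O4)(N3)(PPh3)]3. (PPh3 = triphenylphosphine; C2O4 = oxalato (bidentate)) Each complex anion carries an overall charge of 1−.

aquadihydroxotris(triphenylphosphine)niobium(V) azidooxalato(triphenylphosphine)palladate(II)

The complex anion is given as 1−; its ligand charges sum to -3, so Pd = +2.
With 3 anions per cation, the cation must be 3×1 = 3+.
Cation: ligand charges sum to -2; for the ion to be 3+, Nb = +5.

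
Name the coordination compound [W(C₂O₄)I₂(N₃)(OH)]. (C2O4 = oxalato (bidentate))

azidohydroxodiiodooxalatotungsten(VI)

There is no counter-ion, so the complex is neutral overall.
Ligand charges: 1×azido (-1 each), 1×hydroxo (-1 each), 1×oxalato (-2 each), 2×iodo (-1 each); total -6. So W + (-6) = 0, giving W = +6.
Ligands are named alphabetically: azido before hydroxo before iodo before oxalato.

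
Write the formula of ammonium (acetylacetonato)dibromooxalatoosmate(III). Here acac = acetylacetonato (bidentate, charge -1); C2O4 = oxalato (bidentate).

(NH4)2[Os(acac)Br2(C2O4)]

Ligands: 1 acetylacetonato (acac, -1), 2 bromo (Br, -1), 1 oxalato (C2O4, -2). Ligand charge sum = -5.
With Os in oxidation state +3, the complex ion is [Os...]^2−.
Charge balance with ammonium (+1) requires 1 complex ion per 2 ammonium.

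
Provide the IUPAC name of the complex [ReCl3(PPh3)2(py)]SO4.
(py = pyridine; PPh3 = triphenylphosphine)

The 1 sulfate counter-ion carries a total charge of -2, so each complex ion is 2+.
Ligand charges: 1×pyridine (neutral), 3×chloro (-1 each), 2×triphenylphosphine (neutral); total -3. So Re + (-3) = 2+, giving Re = +5.
Ligands are named alphabetically: chloro before pyridine before triphenylphosphine.

trichloro(pyridine)bis(triphenylphosphine)rhenium(V) sulfate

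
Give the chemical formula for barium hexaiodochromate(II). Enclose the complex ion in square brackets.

Ligands: 6 iodo (I, -1). Ligand charge sum = -6.
With Cr in oxidation state +2, the complex ion is [Cr...]^4−.
Charge balance with barium (+2) requires 1 complex ion per 2 barium.

Ba2[CrI6]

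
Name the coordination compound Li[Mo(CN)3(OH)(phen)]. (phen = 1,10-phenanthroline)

The 1 lithium counter-ion carries a total charge of +1, so each complex ion is 1−.
Ligand charges: 1×1,10-phenanthroline (neutral), 3×cyano (-1 each), 1×hydroxo (-1 each); total -4. So Mo + (-4) = 1−, giving Mo = +3.
The complex ion is anionic, so molybdenum takes the -ate form molybdate(III).

lithium tricyanohydroxo(1,10-phenanthroline)molybdate(III)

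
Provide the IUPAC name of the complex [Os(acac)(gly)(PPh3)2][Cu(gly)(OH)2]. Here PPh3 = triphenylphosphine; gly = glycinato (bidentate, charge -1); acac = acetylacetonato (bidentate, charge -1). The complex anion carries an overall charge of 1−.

Both ions are complex: the cation is named first with the plain metal name, the anion second with the -ate form; each ion's ligands are alphabetised independently.
The complex anion is given as 1−; its ligand charges sum to -3, so Cu = +2.
A 1:1 salt means the cation carries the equal and opposite charge, 1+.
Cation: ligand charges sum to -2; for the ion to be 1+, Os = +3.

(acetylacetonato)(glycinato)bis(triphenylphosphine)osmium(III) (glycinato)dihydroxocuprate(II)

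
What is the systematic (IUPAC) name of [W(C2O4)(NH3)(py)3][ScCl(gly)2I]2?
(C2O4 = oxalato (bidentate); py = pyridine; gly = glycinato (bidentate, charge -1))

Both ions are complex: the cation is named first with the plain metal name, the anion second with the -ate form; each ion's ligands are alphabetised independently.
Scandium is always +3 in its complexes; the anion's ligand charges sum to -4, so the complex anion is 1−.
With 2 anions per cation, the cation must be 2×1 = 2+.
Cation: ligand charges sum to -2; for the ion to be 2+, W = +4.

ammineoxalatotris(pyridine)tungsten(IV) chlorobis(glycinato)iodoscandate(III)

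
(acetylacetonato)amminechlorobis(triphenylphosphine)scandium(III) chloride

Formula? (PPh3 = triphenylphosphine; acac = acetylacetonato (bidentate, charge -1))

[Sc(acac)Cl(NH3)(PPh3)2]Cl

Ligands: 2 triphenylphosphine (PPh3, neutral), 1 ammine (NH3, neutral), 1 chloro (Cl, -1), 1 acetylacetonato (acac, -1). Ligand charge sum = -2.
With Sc in oxidation state +3, the complex ion is [Sc...]^1+.
Charge balance with chloride (-1) requires 1 complex ion per 1 chloride.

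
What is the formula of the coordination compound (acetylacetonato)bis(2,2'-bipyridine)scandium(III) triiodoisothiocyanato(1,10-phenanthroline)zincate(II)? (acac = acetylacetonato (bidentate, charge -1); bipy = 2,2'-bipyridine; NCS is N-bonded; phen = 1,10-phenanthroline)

Cation [Sc…]: ligand charges -1, Sc(III) ⇒ ion charge 2+.
Anion [Zn…]: ligand charges -4, Zn(II) ⇒ ion charge 2−.

[Sc(acac)(bipy)2][ZnI3(NCS)(phen)]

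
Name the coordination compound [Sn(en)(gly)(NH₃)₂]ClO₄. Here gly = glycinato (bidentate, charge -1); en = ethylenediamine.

The 1 perchlorate counter-ion carries a total charge of -1, so each complex ion is 1+.
Ligand charges: 1×glycinato (-1 each), 1×ethylenediamine (neutral), 2×ammine (neutral); total -1. So Sn + (-1) = 1+, giving Sn = +2.
Ligands are named alphabetically: ammine before ethylenediamine before glycinato.

diammine(ethylenediamine)(glycinato)tin(II) perchlorate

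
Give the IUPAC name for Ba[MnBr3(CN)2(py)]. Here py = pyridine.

The 1 barium counter-ion carries a total charge of +2, so each complex ion is 2−.
Ligand charges: 1×pyridine (neutral), 3×bromo (-1 each), 2×cyano (-1 each); total -5. So Mn + (-5) = 2−, giving Mn = +3.
The complex ion is anionic, so manganese takes the -ate form manganate(III).

barium tribromodicyano(pyridine)manganate(III)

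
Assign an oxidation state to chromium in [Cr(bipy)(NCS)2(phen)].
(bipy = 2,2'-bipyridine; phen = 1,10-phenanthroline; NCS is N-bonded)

No counter-ion: the bracketed complex is neutral.
Ligand charges: 1×bipy neutral; 1×phen neutral; 2×NCS = -2; sum -2.
Cr + (-2) = 0 ⇒ Cr is +2.

+2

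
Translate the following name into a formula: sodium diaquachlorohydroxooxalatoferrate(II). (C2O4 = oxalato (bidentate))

Ligands: 1 chloro (Cl, -1), 1 hydroxo (OH, -1), 2 aqua (H2O, neutral), 1 oxalato (C2O4, -2). Ligand charge sum = -4.
With Fe in oxidation state +2, the complex ion is [Fe...]^2−.
Charge balance with sodium (+1) requires 1 complex ion per 2 sodium.

Na2[Fe(C2O4)Cl(H2O)2(OH)]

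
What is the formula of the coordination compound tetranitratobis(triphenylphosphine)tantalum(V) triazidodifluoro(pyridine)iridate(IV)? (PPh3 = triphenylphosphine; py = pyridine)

[Ta(NO3)4(PPh3)2][IrF2(N3)3(py)]

Cation [Ta…]: ligand charges -4, Ta(V) ⇒ ion charge 1+.
Anion [Ir…]: ligand charges -5, Ir(IV) ⇒ ion charge 1−.
One 1+ cation balances one 1− anion.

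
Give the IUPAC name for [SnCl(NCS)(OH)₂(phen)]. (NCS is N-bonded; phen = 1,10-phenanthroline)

chlorodihydroxoisothiocyanato(1,10-phenanthroline)tin(IV)

There is no counter-ion, so the complex is neutral overall.
Ligand charges: 2×hydroxo (-1 each), 1×isothiocyanato (-1 each), 1×chloro (-1 each), 1×1,10-phenanthroline (neutral); total -4. So Sn + (-4) = 0, giving Sn = +4.
Ligands are named alphabetically: chloro before hydroxo before isothiocyanato before phenanthroline.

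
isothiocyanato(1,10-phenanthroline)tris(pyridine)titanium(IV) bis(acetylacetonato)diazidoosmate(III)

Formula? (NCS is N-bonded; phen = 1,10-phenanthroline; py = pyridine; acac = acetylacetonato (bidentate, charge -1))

[Ti(NCS)(phen)(py)3][Os(acac)2(N3)2]3

Cation [Ti…]: ligand charges -1, Ti(IV) ⇒ ion charge 3+.
Anion [Os…]: ligand charges -4, Os(III) ⇒ ion charge 1−.
One 3+ cation requires 3 of the 1− anion.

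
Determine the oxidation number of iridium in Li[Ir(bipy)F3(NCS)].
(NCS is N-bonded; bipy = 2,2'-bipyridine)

1 lithium outside the brackets (+1 each) → the complex ion is 1−.
Ligand charges: 3×F = -3; 1×NCS = -1; 1×bipy neutral; sum -4.
Ir + (-4) = 1− ⇒ Ir is +3.

+3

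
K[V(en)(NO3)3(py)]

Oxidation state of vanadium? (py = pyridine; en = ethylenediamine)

+2

1 potassium outside the brackets (+1 each) → the complex ion is 1−.
Ligand charges: 1×py neutral; 1×en neutral; 3×NO3 = -3; sum -3.
V + (-3) = 1− ⇒ V is +2.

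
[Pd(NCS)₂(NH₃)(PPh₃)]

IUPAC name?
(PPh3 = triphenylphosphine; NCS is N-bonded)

There is no counter-ion, so the complex is neutral overall.
Ligand charges: 1×ammine (neutral), 1×triphenylphosphine (neutral), 2×isothiocyanato (-1 each); total -2. So Pd + (-2) = 0, giving Pd = +2.
Ligands are named alphabetically: ammine before isothiocyanato before triphenylphosphine.

amminediisothiocyanato(triphenylphosphine)palladium(II)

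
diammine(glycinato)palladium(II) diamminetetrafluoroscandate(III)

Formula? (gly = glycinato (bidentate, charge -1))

Cation [Pd…]: ligand charges -1, Pd(II) ⇒ ion charge 1+.
Anion [Sc…]: ligand charges -4, Sc(III) ⇒ ion charge 1−.
One 1+ cation balances one 1− anion.

[Pd(gly)(NH3)2][ScF4(NH3)2]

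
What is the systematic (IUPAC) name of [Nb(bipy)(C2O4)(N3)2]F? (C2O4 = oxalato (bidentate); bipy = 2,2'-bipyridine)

The 1 fluoride counter-ion carries a total charge of -1, so each complex ion is 1+.
Ligand charges: 2×azido (-1 each), 1×oxalato (-2 each), 1×2,2'-bipyridine (neutral); total -4. So Nb + (-4) = 1+, giving Nb = +5.
Ligands are named alphabetically: azido before bipyridine before oxalato.

diazido(2,2'-bipyridine)oxalatoniobium(V) fluoride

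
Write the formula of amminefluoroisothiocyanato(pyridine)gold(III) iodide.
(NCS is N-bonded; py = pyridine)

[AuF(NCS)(NH3)(py)]I

Ligands: 1 fluoro (F, -1), 1 isothiocyanato (NCS, -1), 1 pyridine (py, neutral), 1 ammine (NH3, neutral). Ligand charge sum = -2.
With Au in oxidation state +3, the complex ion is [Au...]^1+.
Charge balance with iodide (-1) requires 1 complex ion per 1 iodide.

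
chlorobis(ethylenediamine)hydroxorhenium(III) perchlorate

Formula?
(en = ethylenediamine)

Ligands: 1 hydroxo (OH, -1), 2 ethylenediamine (en, neutral), 1 chloro (Cl, -1). Ligand charge sum = -2.
With Re in oxidation state +3, the complex ion is [Re...]^1+.
Charge balance with perchlorate (-1) requires 1 complex ion per 1 perchlorate.

[ReCl(en)2(OH)]ClO4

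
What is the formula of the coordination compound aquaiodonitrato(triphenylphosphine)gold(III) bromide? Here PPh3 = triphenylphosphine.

Ligands: 1 iodo (I, -1), 1 triphenylphosphine (PPh3, neutral), 1 nitrato (NO3, -1), 1 aqua (H2O, neutral). Ligand charge sum = -2.
Charge balance with bromide (-1) requires 1 complex ion per 1 bromide.

[Au(H2O)I(NO3)(PPh3)]Br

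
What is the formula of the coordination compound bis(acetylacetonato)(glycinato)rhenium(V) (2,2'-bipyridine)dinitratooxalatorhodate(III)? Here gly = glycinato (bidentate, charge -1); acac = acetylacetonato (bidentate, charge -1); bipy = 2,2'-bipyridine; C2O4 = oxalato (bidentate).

[Re(acac)2(gly)][Rh(bipy)(C2O4)(NO3)2]2

Cation [Re…]: ligand charges -3, Re(V) ⇒ ion charge 2+.
Anion [Rh…]: ligand charges -4, Rh(III) ⇒ ion charge 1−.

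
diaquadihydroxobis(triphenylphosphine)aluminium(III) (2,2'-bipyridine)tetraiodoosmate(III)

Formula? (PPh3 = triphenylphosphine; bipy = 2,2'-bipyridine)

[Al(H2O)2(OH)2(PPh3)2][Os(bipy)I4]

Cation [Al…]: ligand charges -2, Al(III) ⇒ ion charge 1+.
Anion [Os…]: ligand charges -4, Os(III) ⇒ ion charge 1−.
One 1+ cation balances one 1− anion.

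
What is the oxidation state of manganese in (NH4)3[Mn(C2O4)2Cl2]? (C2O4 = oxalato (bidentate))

3 ammonium outside the brackets (+1 each) → the complex ion is 3−.
Ligand charges: 2×C2O4 = -4; 2×Cl = -2; sum -6.
Mn + (-6) = 3− ⇒ Mn is +3.

+3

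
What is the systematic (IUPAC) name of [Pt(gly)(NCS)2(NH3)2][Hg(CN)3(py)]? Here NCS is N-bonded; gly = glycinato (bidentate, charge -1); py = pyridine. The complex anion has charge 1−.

The complex anion is given as 1−; its ligand charges sum to -3, so Hg = +2.
A 1:1 salt means the cation carries the equal and opposite charge, 1+.
Cation: ligand charges sum to -3; for the ion to be 1+, Pt = +4.

diammine(glycinato)diisothiocyanatoplatinum(IV) tricyano(pyridine)mercurate(II)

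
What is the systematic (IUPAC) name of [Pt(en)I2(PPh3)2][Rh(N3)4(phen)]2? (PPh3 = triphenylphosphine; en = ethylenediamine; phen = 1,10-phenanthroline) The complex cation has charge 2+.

Both ions are complex: the cation is named first with the plain metal name, the anion second with the -ate form; each ion's ligands are alphabetised independently.
The complex cation is given as 2+; its ligand charges sum to -2, so Pt = +4.
With 2 anions per cation, each anion must be 2/2 = 1−.
Anion: ligand charges sum to -4; for the ion to be 1−, Rh = +3.

(ethylenediamine)diiodobis(triphenylphosphine)platinum(IV) tetraazido(1,10-phenanthroline)rhodate(III)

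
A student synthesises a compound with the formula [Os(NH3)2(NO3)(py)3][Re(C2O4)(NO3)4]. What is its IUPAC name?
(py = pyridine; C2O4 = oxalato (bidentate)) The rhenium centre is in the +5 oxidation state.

diamminenitratotris(pyridine)osmium(II) tetranitratooxalatorhenate(V)

Both ions are complex: the cation is named first with the plain metal name, the anion second with the -ate form; each ion's ligands are alphabetised independently.
Re is given as +5; the anion's ligand charges sum to -6, so the complex anion is 1−.
A 1:1 salt means the cation carries the equal and opposite charge, 1+.
Cation: ligand charges sum to -1; for the ion to be 1+, Os = +2.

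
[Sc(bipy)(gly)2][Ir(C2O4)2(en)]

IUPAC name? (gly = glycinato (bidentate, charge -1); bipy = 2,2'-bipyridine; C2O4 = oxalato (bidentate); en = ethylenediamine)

(2,2'-bipyridine)bis(glycinato)scandium(III) (ethylenediamine)dioxalatoiridate(III)

Scandium is always +3 in its complexes; the cation's ligand charges sum to -2, so the complex cation is 1+.
A 1:1 salt means the anion carries the equal and opposite charge, 1−.
Anion: ligand charges sum to -4; for the ion to be 1−, Ir = +3.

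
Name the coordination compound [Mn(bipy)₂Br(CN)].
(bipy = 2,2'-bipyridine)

There is no counter-ion, so the complex is neutral overall.
Ligand charges: 1×bromo (-1 each), 1×cyano (-1 each), 2×2,2'-bipyridine (neutral); total -2. So Mn + (-2) = 0, giving Mn = +2.
Ligands are named alphabetically: bipyridine before bromo before cyano.

bis(2,2'-bipyridine)bromocyanomanganese(II)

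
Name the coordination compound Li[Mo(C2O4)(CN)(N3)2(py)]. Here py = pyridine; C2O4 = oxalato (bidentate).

The 1 lithium counter-ion carries a total charge of +1, so each complex ion is 1−.
Ligand charges: 2×azido (-1 each), 1×cyano (-1 each), 1×pyridine (neutral), 1×oxalato (-2 each); total -5. So Mo + (-5) = 1−, giving Mo = +4.
Ligands are named alphabetically: azido before cyano before oxalato before pyridine.
The complex ion is anionic, so molybdenum takes the -ate form molybdate(IV).

lithium diazidocyanooxalato(pyridine)molybdate(IV)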